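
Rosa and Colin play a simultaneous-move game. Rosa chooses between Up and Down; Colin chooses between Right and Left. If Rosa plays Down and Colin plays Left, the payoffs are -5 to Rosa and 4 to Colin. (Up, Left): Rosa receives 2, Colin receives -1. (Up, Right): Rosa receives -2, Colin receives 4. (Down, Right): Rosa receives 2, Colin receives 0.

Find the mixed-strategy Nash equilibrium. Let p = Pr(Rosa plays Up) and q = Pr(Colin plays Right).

p = 4/9, q = 7/11

Colin's indifference between Right and Left determines Rosa's mixing probability p:
  Colin's expected payoff from Right: p·4 + (1−p)·0 = 4p
  Colin's expected payoff from Left: p·(-1) + (1−p)·4 = -5p + 4
  4p = -5p + 4  ⇒  9p = 4  ⇒  p = 4/9.
Rosa's indifference between Up and Down determines Colin's mixing probability q:
  Rosa's expected payoff from Up: q·(-2) + (1−q)·2 = -4q + 2
  Rosa's expected payoff from Down: q·2 + (1−q)·(-5) = 7q - 5
  -4q + 2 = 7q - 5  ⇒  -11q = -7  ⇒  q = 7/11.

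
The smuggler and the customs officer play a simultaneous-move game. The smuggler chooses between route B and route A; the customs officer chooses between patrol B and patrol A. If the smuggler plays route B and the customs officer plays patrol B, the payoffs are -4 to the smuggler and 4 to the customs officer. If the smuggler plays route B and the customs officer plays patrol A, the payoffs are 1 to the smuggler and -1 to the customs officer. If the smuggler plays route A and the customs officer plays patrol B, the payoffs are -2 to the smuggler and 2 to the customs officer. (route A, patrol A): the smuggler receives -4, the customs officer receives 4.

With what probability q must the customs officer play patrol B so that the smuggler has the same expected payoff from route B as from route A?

q = 5/7

The customs officer's mix must leave the smuggler indifferent between route B and route A.
  the smuggler's payoff to route B: q·(-4) + (1−q)·1 = -5q + 1
  the smuggler's payoff to route A: q·(-2) + (1−q)·(-4) = 2q - 4
  -5q + 1 = 2q - 4  ⇒  -7q = -5  ⇒  q = 5/7.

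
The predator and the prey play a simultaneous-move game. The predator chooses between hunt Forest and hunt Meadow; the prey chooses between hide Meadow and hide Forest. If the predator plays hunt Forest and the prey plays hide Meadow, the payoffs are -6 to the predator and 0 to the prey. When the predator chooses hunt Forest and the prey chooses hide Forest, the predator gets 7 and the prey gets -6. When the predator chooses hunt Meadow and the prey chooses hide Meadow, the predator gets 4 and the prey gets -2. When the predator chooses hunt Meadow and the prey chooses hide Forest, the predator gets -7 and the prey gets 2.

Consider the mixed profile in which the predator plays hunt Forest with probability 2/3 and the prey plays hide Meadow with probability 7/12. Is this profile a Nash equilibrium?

No

Given the predator's mix p = 2/3, the prey's payoff from hide Meadow is -2/3 but from hide Forest is -10/3. The prey strictly prefers hide Meadow, so the prey would not mix.
So the proposed profile is not a Nash equilibrium.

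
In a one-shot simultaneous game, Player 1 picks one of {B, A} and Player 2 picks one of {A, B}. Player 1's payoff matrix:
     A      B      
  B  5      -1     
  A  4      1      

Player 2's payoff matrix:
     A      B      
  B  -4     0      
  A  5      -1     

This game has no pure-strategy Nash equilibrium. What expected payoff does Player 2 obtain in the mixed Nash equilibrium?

Set Player 2's expected payoff from A equal to that from B:
  Player 2's payoff from A: p·(-4) + (1−p)·5 = -9p + 5
  Player 2's payoff from B: p·0 + (1−p)·(-1) = p - 1
  -9p + 5 = p - 1  ⇒  -10p = -6  ⇒  p = 3/5.
At equilibrium Player 2 is indifferent across columns, so Player 2's payoff equals the payoff from A: (3/5)·(-4) + (2/5)·5 = -2/5.

-2/5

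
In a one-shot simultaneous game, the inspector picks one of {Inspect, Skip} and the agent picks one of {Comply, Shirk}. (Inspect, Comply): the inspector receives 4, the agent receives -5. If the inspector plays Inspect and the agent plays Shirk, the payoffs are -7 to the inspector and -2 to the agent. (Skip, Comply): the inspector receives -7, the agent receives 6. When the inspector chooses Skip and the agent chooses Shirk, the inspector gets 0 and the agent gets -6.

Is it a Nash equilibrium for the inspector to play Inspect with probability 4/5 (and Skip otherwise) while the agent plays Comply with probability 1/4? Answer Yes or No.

No

Given the agent's mix q = 1/4, the inspector's payoff from Inspect is -17/4 but from Skip is -7/4. The inspector strictly prefers Skip, so the inspector would not mix.
So the proposed profile is not a Nash equilibrium.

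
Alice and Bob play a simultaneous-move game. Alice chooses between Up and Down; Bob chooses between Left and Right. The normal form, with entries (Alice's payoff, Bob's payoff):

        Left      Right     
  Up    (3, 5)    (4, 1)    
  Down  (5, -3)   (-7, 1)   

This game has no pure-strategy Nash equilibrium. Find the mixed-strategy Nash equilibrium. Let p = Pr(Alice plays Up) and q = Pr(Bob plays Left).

For Bob to be willing to mix, Bob must be indifferent between Left and Right, which pins down Alice's mix.
  Bob's expected payoff from Left: p·5 + (1−p)·(-3) = 8p - 3
  Bob's expected payoff from Right: p·1 + (1−p)·1 = 1
  8p - 3 = 1  ⇒  8p = 4  ⇒  p = 1/2.
Bob's mix must leave Alice indifferent between Up and Down.
  Alice's payoff from Up: q·3 + (1−q)·4 = -q + 4
  Alice's payoff from Down: q·5 + (1−q)·(-7) = 12q - 7
  -q + 4 = 12q - 7  ⇒  -13q = -11  ⇒  q = 11/13.

p = 1/2, q = 11/13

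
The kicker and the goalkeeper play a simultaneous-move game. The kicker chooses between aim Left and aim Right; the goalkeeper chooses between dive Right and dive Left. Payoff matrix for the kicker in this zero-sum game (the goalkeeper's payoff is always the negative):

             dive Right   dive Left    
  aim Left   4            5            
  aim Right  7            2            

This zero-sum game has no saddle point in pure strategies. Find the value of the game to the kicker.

v = 9/2

The goalkeeper's mix must leave the kicker indifferent between aim Left and aim Right.
  the kicker's payoff from aim Left: q·4 + (1−q)·5 = -q + 5
  the kicker's payoff from aim Right: q·7 + (1−q)·2 = 5q + 2
  -q + 5 = 5q + 2  ⇒  -6q = -3  ⇒  q = 1/2.
The value is the kicker's expected payoff against this mix (using aim Left): (1/2)·4 + (1/2)·5 = 9/2.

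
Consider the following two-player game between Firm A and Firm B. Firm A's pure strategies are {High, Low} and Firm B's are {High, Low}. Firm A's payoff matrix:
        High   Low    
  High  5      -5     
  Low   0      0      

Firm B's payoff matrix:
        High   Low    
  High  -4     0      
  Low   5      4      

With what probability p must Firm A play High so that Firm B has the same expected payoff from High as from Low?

For Firm B to be willing to mix, Firm B must be indifferent between High and Low, which pins down Firm A's mix.
  Firm B's expected payoff from High: p·(-4) + (1−p)·5 = -9p + 5
  Firm B's expected payoff from Low: p·0 + (1−p)·4 = -4p + 4
  -9p + 5 = -4p + 4  ⇒  -5p = -1  ⇒  p = 1/5.

p = 1/5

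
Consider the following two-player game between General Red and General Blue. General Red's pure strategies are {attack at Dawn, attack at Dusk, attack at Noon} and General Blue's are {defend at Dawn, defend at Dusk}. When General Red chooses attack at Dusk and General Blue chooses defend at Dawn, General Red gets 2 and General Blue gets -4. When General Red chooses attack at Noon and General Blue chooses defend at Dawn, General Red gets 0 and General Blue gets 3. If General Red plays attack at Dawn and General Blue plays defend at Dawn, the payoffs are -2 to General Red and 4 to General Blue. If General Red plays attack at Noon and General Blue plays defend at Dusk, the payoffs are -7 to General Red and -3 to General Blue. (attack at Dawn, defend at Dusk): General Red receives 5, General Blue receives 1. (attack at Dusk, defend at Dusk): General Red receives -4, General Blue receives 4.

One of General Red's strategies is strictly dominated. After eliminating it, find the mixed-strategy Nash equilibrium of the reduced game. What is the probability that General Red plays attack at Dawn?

p = 8/11

General Red's strategy attack at Noon is strictly dominated by attack at Dusk: 2 > 0 and -4 > -7. Eliminate attack at Noon.
In a mixed equilibrium General Blue is indifferent between defend at Dawn and defend at Dusk; this condition fixes p.
  General Blue's payoff to defend at Dawn: p·4 + (1−p)·(-4) = 8p - 4
  General Blue's payoff to defend at Dusk: p·1 + (1−p)·4 = -3p + 4
  8p - 4 = -3p + 4  ⇒  11p = 8  ⇒  p = 8/11.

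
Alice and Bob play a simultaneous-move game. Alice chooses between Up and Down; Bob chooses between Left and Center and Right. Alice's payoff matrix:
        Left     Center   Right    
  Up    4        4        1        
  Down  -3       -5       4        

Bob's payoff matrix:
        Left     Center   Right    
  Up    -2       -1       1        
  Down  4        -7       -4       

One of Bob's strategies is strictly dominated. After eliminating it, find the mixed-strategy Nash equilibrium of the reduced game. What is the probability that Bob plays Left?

Bob's strategy Center is strictly dominated by Right: 1 > -1 and -4 > -7. Eliminate Center.
In a mixed equilibrium Alice is indifferent between Up and Down; this condition fixes q.
  Alice's expected payoff from Up: q·4 + (1−q)·1 = 3q + 1
  Alice's expected payoff from Down: q·(-3) + (1−q)·4 = -7q + 4
  3q + 1 = -7q + 4  ⇒  10q = 3  ⇒  q = 3/10.

q = 3/10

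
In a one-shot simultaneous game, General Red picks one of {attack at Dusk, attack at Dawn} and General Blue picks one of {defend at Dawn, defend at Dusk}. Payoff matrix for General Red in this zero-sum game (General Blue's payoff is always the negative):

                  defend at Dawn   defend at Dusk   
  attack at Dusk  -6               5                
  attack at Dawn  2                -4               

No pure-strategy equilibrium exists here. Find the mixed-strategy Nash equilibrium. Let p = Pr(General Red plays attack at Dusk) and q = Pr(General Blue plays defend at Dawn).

p = 6/17, q = 9/17

In a mixed equilibrium General Blue is indifferent between defend at Dawn and defend at Dusk; this condition fixes p.
  General Blue's payoff to defend at Dawn: p·6 + (1−p)·(-2) = 8p - 2
  General Blue's payoff to defend at Dusk: p·(-5) + (1−p)·4 = -9p + 4
  8p - 2 = -9p + 4  ⇒  17p = 6  ⇒  p = 6/17.
General Blue's mix must leave General Red indifferent between attack at Dusk and attack at Dawn.
  General Red's expected payoff from attack at Dusk: q·(-6) + (1−q)·5 = -11q + 5
  General Red's expected payoff from attack at Dawn: q·2 + (1−q)·(-4) = 6q - 4
  -11q + 5 = 6q - 4  ⇒  -17q = -9  ⇒  q = 9/17.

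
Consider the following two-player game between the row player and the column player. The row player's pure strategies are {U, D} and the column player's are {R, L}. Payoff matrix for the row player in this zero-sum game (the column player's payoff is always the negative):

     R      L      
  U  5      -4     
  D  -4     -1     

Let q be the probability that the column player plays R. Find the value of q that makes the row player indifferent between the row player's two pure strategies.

For the row player to be willing to mix, the row player must be indifferent between U and D, which pins down the column player's mix.
  the row player's payoff to U: q·5 + (1−q)·(-4) = 9q - 4
  the row player's payoff to D: q·(-4) + (1−q)·(-1) = -3q - 1
  9q - 4 = -3q - 1  ⇒  12q = 3  ⇒  q = 1/4.

q = 1/4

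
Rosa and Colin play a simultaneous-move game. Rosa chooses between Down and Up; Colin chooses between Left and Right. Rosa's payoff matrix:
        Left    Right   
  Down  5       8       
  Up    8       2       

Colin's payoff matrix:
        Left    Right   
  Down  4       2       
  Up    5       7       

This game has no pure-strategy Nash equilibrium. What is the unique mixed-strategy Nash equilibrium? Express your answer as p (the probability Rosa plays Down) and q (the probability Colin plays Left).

Rosa's mix must leave Colin indifferent between Left and Right.
  Colin's payoff to Left: p·4 + (1−p)·5 = -p + 5
  Colin's payoff to Right: p·2 + (1−p)·7 = -5p + 7
  -p + 5 = -5p + 7  ⇒  4p = 2  ⇒  p = 1/2.
Rosa's indifference between Down and Up determines Colin's mixing probability q:
  Rosa's expected payoff from Down: q·5 + (1−q)·8 = -3q + 8
  Rosa's expected payoff from Up: q·8 + (1−q)·2 = 6q + 2
  -3q + 8 = 6q + 2  ⇒  -9q = -6  ⇒  q = 2/3.

p = 1/2, q = 2/3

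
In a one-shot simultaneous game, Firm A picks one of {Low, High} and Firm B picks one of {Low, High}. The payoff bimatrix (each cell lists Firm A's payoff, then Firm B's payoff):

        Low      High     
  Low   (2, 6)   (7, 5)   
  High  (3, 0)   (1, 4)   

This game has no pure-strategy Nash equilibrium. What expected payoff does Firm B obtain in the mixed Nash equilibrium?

24/5

In a mixed equilibrium Firm B is indifferent between Low and High; this condition fixes p.
  Firm B's payoff to Low: p·6 + (1−p)·0 = 6p
  Firm B's payoff to High: p·5 + (1−p)·4 = p + 4
  6p = p + 4  ⇒  5p = 4  ⇒  p = 4/5.
At equilibrium Firm B is indifferent across columns, so Firm B's payoff equals the payoff from Low: (4/5)·6 + (1/5)·0 = 24/5.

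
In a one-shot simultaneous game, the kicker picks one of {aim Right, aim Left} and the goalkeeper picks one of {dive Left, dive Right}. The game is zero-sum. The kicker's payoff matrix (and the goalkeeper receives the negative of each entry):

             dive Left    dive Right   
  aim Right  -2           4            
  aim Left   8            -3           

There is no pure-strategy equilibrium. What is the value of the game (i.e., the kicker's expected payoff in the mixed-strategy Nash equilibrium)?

v = 26/17

The goalkeeper's mix must leave the kicker indifferent between aim Right and aim Left.
  the kicker's payoff from aim Right: q·(-2) + (1−q)·4 = -6q + 4
  the kicker's payoff from aim Left: q·8 + (1−q)·(-3) = 11q - 3
  -6q + 4 = 11q - 3  ⇒  -17q = -7  ⇒  q = 7/17.
The value is the kicker's expected payoff against this mix (using aim Right): (7/17)·(-2) + (10/17)·4 = 26/17.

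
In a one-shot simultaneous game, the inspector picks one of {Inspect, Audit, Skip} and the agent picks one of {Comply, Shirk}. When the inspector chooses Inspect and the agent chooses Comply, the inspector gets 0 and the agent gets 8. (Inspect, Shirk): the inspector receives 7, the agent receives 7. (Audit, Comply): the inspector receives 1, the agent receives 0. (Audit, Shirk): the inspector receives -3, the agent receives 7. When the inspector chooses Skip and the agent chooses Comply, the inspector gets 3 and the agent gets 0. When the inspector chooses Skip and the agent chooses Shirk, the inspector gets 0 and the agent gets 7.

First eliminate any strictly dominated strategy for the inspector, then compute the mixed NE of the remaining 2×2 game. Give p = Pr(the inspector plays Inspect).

p = 7/8

The inspector's strategy Audit is strictly dominated by Skip: 3 > 1 and 0 > -3. Eliminate Audit.
Set the agent's expected payoff from Comply equal to that from Shirk:
  the agent's payoff to Comply: p·8 + (1−p)·0 = 8p
  the agent's payoff to Shirk: p·7 + (1−p)·7 = 7
  8p = 7  ⇒  8p = 7  ⇒  p = 7/8.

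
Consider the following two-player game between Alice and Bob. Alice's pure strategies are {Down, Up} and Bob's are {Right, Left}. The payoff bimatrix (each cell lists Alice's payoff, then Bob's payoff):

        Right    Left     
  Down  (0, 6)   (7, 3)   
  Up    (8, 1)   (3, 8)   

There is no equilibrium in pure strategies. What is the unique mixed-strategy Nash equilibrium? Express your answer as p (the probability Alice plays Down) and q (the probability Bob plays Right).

For Bob to be willing to mix, Bob must be indifferent between Right and Left, which pins down Alice's mix.
  Bob's payoff from Right: p·6 + (1−p)·1 = 5p + 1
  Bob's payoff from Left: p·3 + (1−p)·8 = -5p + 8
  5p + 1 = -5p + 8  ⇒  10p = 7  ⇒  p = 7/10.
Alice's indifference between Down and Up determines Bob's mixing probability q:
  Alice's expected payoff from Down: q·0 + (1−q)·7 = -7q + 7
  Alice's expected payoff from Up: q·8 + (1−q)·3 = 5q + 3
  -7q + 7 = 5q + 3  ⇒  -12q = -4  ⇒  q = 1/3.

p = 7/10, q = 1/3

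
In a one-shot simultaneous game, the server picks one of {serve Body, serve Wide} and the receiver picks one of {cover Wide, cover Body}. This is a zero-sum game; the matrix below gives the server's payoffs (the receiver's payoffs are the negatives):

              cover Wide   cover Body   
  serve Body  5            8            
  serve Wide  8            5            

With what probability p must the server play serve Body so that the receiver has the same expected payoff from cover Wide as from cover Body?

p = 1/2

In a mixed equilibrium the receiver is indifferent between cover Wide and cover Body; this condition fixes p.
  the receiver's payoff from cover Wide: p·(-5) + (1−p)·(-8) = 3p - 8
  the receiver's payoff from cover Body: p·(-8) + (1−p)·(-5) = -3p - 5
  3p - 8 = -3p - 5  ⇒  6p = 3  ⇒  p = 1/2.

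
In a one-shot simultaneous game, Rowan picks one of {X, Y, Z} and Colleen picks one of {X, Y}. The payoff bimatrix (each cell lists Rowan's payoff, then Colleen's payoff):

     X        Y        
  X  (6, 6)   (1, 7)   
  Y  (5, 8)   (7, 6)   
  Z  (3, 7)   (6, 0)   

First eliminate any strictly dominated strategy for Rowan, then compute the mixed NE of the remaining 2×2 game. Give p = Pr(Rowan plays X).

p = 2/3

Rowan's strategy Z is strictly dominated by Y: 5 > 3 and 7 > 6. Eliminate Z.
Set Colleen's expected payoff from X equal to that from Y:
  Colleen's payoff from X: p·6 + (1−p)·8 = -2p + 8
  Colleen's payoff from Y: p·7 + (1−p)·6 = p + 6
  -2p + 8 = p + 6  ⇒  -3p = -2  ⇒  p = 2/3.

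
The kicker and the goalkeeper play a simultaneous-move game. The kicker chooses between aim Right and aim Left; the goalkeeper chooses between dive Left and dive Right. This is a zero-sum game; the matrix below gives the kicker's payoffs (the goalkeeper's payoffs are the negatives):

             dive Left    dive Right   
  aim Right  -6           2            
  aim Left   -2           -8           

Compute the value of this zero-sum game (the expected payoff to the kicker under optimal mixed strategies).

In a mixed equilibrium the kicker is indifferent between aim Right and aim Left; this condition fixes q.
  the kicker's payoff to aim Right: q·(-6) + (1−q)·2 = -8q + 2
  the kicker's payoff to aim Left: q·(-2) + (1−q)·(-8) = 6q - 8
  -8q + 2 = 6q - 8  ⇒  -14q = -10  ⇒  q = 5/7.
The value is the kicker's expected payoff against this mix (using aim Right): (5/7)·(-6) + (2/7)·2 = -26/7.

v = -26/7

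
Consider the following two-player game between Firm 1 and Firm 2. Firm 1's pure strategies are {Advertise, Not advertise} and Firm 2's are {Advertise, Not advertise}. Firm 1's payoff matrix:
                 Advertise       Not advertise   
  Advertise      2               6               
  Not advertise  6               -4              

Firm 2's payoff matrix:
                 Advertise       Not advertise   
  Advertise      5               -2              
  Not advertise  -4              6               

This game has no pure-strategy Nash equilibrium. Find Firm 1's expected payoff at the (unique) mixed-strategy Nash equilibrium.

For Firm 1 to be willing to mix, Firm 1 must be indifferent between Advertise and Not advertise, which pins down Firm 2's mix.
  Firm 1's payoff from Advertise: q·2 + (1−q)·6 = -4q + 6
  Firm 1's payoff from Not advertise: q·6 + (1−q)·(-4) = 10q - 4
  -4q + 6 = 10q - 4  ⇒  -14q = -10  ⇒  q = 5/7.
At equilibrium Firm 1 is indifferent across rows, so Firm 1's payoff equals the payoff from Advertise: (5/7)·2 + (2/7)·6 = 22/7.

22/7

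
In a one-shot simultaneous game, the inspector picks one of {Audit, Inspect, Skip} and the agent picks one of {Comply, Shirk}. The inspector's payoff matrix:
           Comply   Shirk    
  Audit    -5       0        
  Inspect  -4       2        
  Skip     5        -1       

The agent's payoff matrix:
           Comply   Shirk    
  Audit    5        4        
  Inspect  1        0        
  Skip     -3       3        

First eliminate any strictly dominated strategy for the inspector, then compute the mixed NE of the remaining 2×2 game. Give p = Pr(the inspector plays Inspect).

The inspector's strategy Audit is strictly dominated by Inspect: -4 > -5 and 2 > 0. Eliminate Audit.
For the agent to be willing to mix, the agent must be indifferent between Comply and Shirk, which pins down the inspector's mix.
  the agent's payoff to Comply: p·1 + (1−p)·(-3) = 4p - 3
  the agent's payoff to Shirk: p·0 + (1−p)·3 = -3p + 3
  4p - 3 = -3p + 3  ⇒  7p = 6  ⇒  p = 6/7.

p = 6/7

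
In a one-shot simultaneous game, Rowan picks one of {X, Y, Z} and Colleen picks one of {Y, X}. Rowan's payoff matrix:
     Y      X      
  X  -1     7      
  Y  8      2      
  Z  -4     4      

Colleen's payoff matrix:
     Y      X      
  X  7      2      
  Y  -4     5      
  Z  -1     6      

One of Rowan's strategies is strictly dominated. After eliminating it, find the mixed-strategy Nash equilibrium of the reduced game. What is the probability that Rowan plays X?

Rowan's strategy Z is strictly dominated by X: -1 > -4 and 7 > 4. Eliminate Z.
For Colleen to be willing to mix, Colleen must be indifferent between Y and X, which pins down Rowan's mix.
  Colleen's expected payoff from Y: p·7 + (1−p)·(-4) = 11p - 4
  Colleen's expected payoff from X: p·2 + (1−p)·5 = -3p + 5
  11p - 4 = -3p + 5  ⇒  14p = 9  ⇒  p = 9/14.

p = 9/14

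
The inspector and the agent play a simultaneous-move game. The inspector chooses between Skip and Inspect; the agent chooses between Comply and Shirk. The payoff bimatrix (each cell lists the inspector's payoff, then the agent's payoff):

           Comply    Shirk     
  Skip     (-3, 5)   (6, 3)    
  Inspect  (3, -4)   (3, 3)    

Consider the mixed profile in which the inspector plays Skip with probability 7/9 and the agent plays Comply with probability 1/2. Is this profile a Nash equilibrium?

No

Given the agent's mix q = 1/2, the inspector's payoff from Skip is 3/2 but from Inspect is 3. The inspector strictly prefers Inspect, so the inspector would not mix.
So the proposed profile is not a Nash equilibrium.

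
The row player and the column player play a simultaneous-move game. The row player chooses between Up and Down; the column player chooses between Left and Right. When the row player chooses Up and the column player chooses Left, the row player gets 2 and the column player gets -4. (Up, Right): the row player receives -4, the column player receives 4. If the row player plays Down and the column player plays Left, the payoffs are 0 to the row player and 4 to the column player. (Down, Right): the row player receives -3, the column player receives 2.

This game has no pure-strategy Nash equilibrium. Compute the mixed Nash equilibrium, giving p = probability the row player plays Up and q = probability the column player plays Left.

p = 1/5, q = 1/3

The row player's mix must leave the column player indifferent between Left and Right.
  the column player's payoff to Left: p·(-4) + (1−p)·4 = -8p + 4
  the column player's payoff to Right: p·4 + (1−p)·2 = 2p + 2
  -8p + 4 = 2p + 2  ⇒  -10p = -2  ⇒  p = 1/5.
In a mixed equilibrium the row player is indifferent between Up and Down; this condition fixes q.
  the row player's payoff to Up: q·2 + (1−q)·(-4) = 6q - 4
  the row player's payoff to Down: q·0 + (1−q)·(-3) = 3q - 3
  6q - 4 = 3q - 3  ⇒  3q = 1  ⇒  q = 1/3.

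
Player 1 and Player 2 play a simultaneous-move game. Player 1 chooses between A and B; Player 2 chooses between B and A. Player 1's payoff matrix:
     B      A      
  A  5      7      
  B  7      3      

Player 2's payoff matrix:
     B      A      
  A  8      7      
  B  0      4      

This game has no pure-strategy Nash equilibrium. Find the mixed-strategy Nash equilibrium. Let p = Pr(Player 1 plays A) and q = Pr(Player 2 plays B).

For Player 2 to be willing to mix, Player 2 must be indifferent between B and A, which pins down Player 1's mix.
  Player 2's payoff to B: p·8 + (1−p)·0 = 8p
  Player 2's payoff to A: p·7 + (1−p)·4 = 3p + 4
  8p = 3p + 4  ⇒  5p = 4  ⇒  p = 4/5.
Player 2's mix must leave Player 1 indifferent between A and B.
  Player 1's payoff to A: q·5 + (1−q)·7 = -2q + 7
  Player 1's payoff to B: q·7 + (1−q)·3 = 4q + 3
  -2q + 7 = 4q + 3  ⇒  -6q = -4  ⇒  q = 2/3.

p = 4/5, q = 2/3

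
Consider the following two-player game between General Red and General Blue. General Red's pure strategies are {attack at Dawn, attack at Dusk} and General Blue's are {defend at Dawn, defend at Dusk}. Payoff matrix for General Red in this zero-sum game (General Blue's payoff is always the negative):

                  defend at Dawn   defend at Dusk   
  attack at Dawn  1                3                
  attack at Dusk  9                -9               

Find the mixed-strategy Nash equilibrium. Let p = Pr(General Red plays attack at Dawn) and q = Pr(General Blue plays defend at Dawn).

Set General Blue's expected payoff from defend at Dawn equal to that from defend at Dusk:
  General Blue's payoff from defend at Dawn: p·(-1) + (1−p)·(-9) = 8p - 9
  General Blue's payoff from defend at Dusk: p·(-3) + (1−p)·9 = -12p + 9
  8p - 9 = -12p + 9  ⇒  20p = 18  ⇒  p = 9/10.
Set General Red's expected payoff from attack at Dawn equal to that from attack at Dusk:
  General Red's payoff to attack at Dawn: q·1 + (1−q)·3 = -2q + 3
  General Red's payoff to attack at Dusk: q·9 + (1−q)·(-9) = 18q - 9
  -2q + 3 = 18q - 9  ⇒  -20q = -12  ⇒  q = 3/5.

p = 9/10, q = 3/5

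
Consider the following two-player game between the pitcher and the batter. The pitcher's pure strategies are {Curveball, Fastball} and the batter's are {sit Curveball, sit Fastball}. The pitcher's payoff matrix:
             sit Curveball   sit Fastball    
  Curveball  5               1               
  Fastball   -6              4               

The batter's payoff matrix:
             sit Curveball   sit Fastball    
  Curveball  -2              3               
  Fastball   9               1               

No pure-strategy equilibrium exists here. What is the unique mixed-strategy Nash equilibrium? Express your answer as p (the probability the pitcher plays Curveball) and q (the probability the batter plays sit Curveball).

For the batter to be willing to mix, the batter must be indifferent between sit Curveball and sit Fastball, which pins down the pitcher's mix.
  the batter's payoff from sit Curveball: p·(-2) + (1−p)·9 = -11p + 9
  the batter's payoff from sit Fastball: p·3 + (1−p)·1 = 2p + 1
  -11p + 9 = 2p + 1  ⇒  -13p = -8  ⇒  p = 8/13.
For the pitcher to be willing to mix, the pitcher must be indifferent between Curveball and Fastball, which pins down the batter's mix.
  the pitcher's expected payoff from Curveball: q·5 + (1−q)·1 = 4q + 1
  the pitcher's expected payoff from Fastball: q·(-6) + (1−q)·4 = -10q + 4
  4q + 1 = -10q + 4  ⇒  14q = 3  ⇒  q = 3/14.

p = 8/13, q = 3/14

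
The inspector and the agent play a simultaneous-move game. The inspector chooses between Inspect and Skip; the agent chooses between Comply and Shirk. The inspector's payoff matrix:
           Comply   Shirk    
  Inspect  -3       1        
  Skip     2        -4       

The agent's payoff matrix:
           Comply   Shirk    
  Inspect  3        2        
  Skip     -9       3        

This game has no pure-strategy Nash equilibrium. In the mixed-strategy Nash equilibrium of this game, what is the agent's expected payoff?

In a mixed equilibrium the agent is indifferent between Comply and Shirk; this condition fixes p.
  the agent's payoff to Comply: p·3 + (1−p)·(-9) = 12p - 9
  the agent's payoff to Shirk: p·2 + (1−p)·3 = -p + 3
  12p - 9 = -p + 3  ⇒  13p = 12  ⇒  p = 12/13.
At equilibrium the agent is indifferent across columns, so the agent's payoff equals the payoff from Comply: (12/13)·3 + (1/13)·(-9) = 27/13.

27/13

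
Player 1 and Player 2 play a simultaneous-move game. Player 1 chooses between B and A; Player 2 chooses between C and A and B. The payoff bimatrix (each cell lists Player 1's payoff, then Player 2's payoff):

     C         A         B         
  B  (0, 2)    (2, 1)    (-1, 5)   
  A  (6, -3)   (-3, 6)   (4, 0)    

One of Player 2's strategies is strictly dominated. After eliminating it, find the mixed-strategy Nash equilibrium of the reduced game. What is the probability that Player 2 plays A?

Player 2's strategy C is strictly dominated by B: 5 > 2 and 0 > -3. Eliminate C.
For Player 1 to be willing to mix, Player 1 must be indifferent between B and A, which pins down Player 2's mix.
  Player 1's payoff to B: q·2 + (1−q)·(-1) = 3q - 1
  Player 1's payoff to A: q·(-3) + (1−q)·4 = -7q + 4
  3q - 1 = -7q + 4  ⇒  10q = 5  ⇒  q = 1/2.

q = 1/2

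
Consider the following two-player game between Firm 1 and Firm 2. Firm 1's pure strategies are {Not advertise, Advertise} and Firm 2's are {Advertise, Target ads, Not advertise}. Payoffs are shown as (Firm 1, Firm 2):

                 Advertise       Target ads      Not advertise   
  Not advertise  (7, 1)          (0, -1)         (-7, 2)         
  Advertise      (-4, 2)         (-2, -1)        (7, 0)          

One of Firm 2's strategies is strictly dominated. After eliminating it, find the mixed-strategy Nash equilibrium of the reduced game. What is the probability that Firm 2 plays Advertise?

Firm 2's strategy Target ads is strictly dominated by Not advertise: 2 > -1 and 0 > -1. Eliminate Target ads.
Firm 1's indifference between Not advertise and Advertise determines Firm 2's mixing probability q:
  Firm 1's expected payoff from Not advertise: q·7 + (1−q)·(-7) = 14q - 7
  Firm 1's expected payoff from Advertise: q·(-4) + (1−q)·7 = -11q + 7
  14q - 7 = -11q + 7  ⇒  25q = 14  ⇒  q = 14/25.

q = 14/25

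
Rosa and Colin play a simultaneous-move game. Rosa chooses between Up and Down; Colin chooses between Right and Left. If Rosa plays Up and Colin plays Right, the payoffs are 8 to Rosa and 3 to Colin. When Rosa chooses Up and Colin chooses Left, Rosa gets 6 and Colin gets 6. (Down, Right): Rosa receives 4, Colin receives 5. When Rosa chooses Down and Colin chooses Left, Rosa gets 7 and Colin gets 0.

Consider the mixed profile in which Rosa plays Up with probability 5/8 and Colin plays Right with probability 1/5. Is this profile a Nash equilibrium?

Check Colin's indifference given Rosa's mix p = 5/8:
  payoff from Right = 15/4; payoff from Left = 15/4 — equal.
Check Rosa's indifference given Colin's mix q = 1/5:
  payoff from Up = 32/5; payoff from Down = 32/5 — equal.
Both players are indifferent, so neither can profitably deviate.

Yes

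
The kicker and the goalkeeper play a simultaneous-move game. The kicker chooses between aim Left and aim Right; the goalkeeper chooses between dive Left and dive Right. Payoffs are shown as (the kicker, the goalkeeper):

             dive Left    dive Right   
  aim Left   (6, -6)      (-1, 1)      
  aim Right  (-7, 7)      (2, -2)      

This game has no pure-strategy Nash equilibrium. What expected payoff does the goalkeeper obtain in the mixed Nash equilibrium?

The kicker's mix must leave the goalkeeper indifferent between dive Left and dive Right.
  the goalkeeper's payoff from dive Left: p·(-6) + (1−p)·7 = -13p + 7
  the goalkeeper's payoff from dive Right: p·1 + (1−p)·(-2) = 3p - 2
  -13p + 7 = 3p - 2  ⇒  -16p = -9  ⇒  p = 9/16.
At equilibrium the goalkeeper is indifferent across columns, so the goalkeeper's payoff equals the payoff from dive Left: (9/16)·(-6) + (7/16)·7 = -5/16.

-5/16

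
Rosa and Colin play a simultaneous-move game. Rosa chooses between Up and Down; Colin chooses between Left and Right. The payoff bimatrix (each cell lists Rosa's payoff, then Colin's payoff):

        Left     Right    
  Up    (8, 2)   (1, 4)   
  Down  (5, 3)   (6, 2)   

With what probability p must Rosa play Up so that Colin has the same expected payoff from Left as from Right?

For Colin to be willing to mix, Colin must be indifferent between Left and Right, which pins down Rosa's mix.
  Colin's expected payoff from Left: p·2 + (1−p)·3 = -p + 3
  Colin's expected payoff from Right: p·4 + (1−p)·2 = 2p + 2
  -p + 3 = 2p + 2  ⇒  -3p = -1  ⇒  p = 1/3.

p = 1/3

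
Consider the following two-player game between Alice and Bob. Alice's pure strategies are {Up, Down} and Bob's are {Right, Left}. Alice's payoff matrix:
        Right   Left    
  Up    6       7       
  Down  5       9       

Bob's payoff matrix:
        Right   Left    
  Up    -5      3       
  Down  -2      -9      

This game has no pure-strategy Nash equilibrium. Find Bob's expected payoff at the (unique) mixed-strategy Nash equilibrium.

In a mixed equilibrium Bob is indifferent between Right and Left; this condition fixes p.
  Bob's payoff from Right: p·(-5) + (1−p)·(-2) = -3p - 2
  Bob's payoff from Left: p·3 + (1−p)·(-9) = 12p - 9
  -3p - 2 = 12p - 9  ⇒  -15p = -7  ⇒  p = 7/15.
At equilibrium Bob is indifferent across columns, so Bob's payoff equals the payoff from Right: (7/15)·(-5) + (8/15)·(-2) = -17/5.

-17/5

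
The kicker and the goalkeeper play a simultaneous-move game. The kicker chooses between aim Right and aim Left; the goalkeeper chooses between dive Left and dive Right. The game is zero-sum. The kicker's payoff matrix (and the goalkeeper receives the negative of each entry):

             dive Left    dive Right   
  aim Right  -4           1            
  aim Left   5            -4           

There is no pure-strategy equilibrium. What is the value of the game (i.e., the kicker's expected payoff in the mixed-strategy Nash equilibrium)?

v = -11/14

In a mixed equilibrium the kicker is indifferent between aim Right and aim Left; this condition fixes q.
  the kicker's payoff to aim Right: q·(-4) + (1−q)·1 = -5q + 1
  the kicker's payoff to aim Left: q·5 + (1−q)·(-4) = 9q - 4
  -5q + 1 = 9q - 4  ⇒  -14q = -5  ⇒  q = 5/14.
The value is the kicker's expected payoff against this mix (using aim Right): (5/14)·(-4) + (9/14)·1 = -11/14.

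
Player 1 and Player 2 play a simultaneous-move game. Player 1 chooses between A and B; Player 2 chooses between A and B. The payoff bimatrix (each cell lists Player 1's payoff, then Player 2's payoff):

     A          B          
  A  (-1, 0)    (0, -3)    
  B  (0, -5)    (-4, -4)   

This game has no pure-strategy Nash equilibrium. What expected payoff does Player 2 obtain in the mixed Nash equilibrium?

Set Player 2's expected payoff from A equal to that from B:
  Player 2's payoff from A: p·0 + (1−p)·(-5) = 5p - 5
  Player 2's payoff from B: p·(-3) + (1−p)·(-4) = p - 4
  5p - 5 = p - 4  ⇒  4p = 1  ⇒  p = 1/4.
At equilibrium Player 2 is indifferent across columns, so Player 2's payoff equals the payoff from A: (1/4)·0 + (3/4)·(-5) = -15/4.

-15/4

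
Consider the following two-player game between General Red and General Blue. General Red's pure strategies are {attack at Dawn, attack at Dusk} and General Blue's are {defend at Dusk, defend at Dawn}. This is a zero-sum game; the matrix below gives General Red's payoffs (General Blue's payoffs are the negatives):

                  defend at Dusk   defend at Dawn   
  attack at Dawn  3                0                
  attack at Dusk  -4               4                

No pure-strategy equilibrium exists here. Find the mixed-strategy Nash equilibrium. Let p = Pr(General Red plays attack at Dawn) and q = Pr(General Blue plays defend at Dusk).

p = 8/11, q = 4/11

General Blue's indifference between defend at Dusk and defend at Dawn determines General Red's mixing probability p:
  General Blue's payoff to defend at Dusk: p·(-3) + (1−p)·4 = -7p + 4
  General Blue's payoff to defend at Dawn: p·0 + (1−p)·(-4) = 4p - 4
  -7p + 4 = 4p - 4  ⇒  -11p = -8  ⇒  p = 8/11.
For General Red to be willing to mix, General Red must be indifferent between attack at Dawn and attack at Dusk, which pins down General Blue's mix.
  General Red's payoff to attack at Dawn: q·3 + (1−q)·0 = 3q
  General Red's payoff to attack at Dusk: q·(-4) + (1−q)·4 = -8q + 4
  3q = -8q + 4  ⇒  11q = 4  ⇒  q = 4/11.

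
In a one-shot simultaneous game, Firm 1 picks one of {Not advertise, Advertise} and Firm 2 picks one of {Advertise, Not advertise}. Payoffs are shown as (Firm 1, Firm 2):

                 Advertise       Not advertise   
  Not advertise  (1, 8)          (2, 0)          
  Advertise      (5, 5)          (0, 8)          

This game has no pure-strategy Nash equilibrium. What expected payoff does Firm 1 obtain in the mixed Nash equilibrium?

For Firm 1 to be willing to mix, Firm 1 must be indifferent between Not advertise and Advertise, which pins down Firm 2's mix.
  Firm 1's expected payoff from Not advertise: q·1 + (1−q)·2 = -q + 2
  Firm 1's expected payoff from Advertise: q·5 + (1−q)·0 = 5q
  -q + 2 = 5q  ⇒  -6q = -2  ⇒  q = 1/3.
At equilibrium Firm 1 is indifferent across rows, so Firm 1's payoff equals the payoff from Not advertise: (1/3)·1 + (2/3)·2 = 5/3.

5/3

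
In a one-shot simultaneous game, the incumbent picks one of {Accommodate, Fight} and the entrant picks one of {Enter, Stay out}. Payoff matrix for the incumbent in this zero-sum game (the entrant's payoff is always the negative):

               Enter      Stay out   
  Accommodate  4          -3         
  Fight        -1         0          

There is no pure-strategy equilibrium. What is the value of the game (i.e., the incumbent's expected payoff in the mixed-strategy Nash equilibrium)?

The incumbent's indifference between Accommodate and Fight determines the entrant's mixing probability q:
  the incumbent's payoff to Accommodate: q·4 + (1−q)·(-3) = 7q - 3
  the incumbent's payoff to Fight: q·(-1) + (1−q)·0 = -q
  7q - 3 = -q  ⇒  8q = 3  ⇒  q = 3/8.
The value is the incumbent's expected payoff against this mix (using Accommodate): (3/8)·4 + (5/8)·(-3) = -3/8.

v = -3/8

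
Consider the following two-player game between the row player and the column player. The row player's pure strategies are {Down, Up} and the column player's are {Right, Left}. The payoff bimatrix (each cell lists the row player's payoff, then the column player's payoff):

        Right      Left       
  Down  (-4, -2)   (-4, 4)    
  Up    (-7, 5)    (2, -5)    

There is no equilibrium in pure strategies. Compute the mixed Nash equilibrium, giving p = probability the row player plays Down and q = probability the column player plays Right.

p = 5/8, q = 2/3

The row player's mix must leave the column player indifferent between Right and Left.
  the column player's payoff to Right: p·(-2) + (1−p)·5 = -7p + 5
  the column player's payoff to Left: p·4 + (1−p)·(-5) = 9p - 5
  -7p + 5 = 9p - 5  ⇒  -16p = -10  ⇒  p = 5/8.
Set the row player's expected payoff from Down equal to that from Up:
  the row player's expected payoff from Down: q·(-4) + (1−q)·(-4) = -4
  the row player's expected payoff from Up: q·(-7) + (1−q)·2 = -9q + 2
  -4 = -9q + 2  ⇒  9q = 6  ⇒  q = 2/3.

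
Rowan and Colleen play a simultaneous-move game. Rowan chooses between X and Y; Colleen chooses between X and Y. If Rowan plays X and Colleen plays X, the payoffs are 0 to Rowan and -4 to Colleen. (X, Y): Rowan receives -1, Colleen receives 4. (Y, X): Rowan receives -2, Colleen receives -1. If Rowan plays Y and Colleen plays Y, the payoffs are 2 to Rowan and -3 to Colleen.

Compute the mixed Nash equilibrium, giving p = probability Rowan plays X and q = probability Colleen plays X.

Colleen's indifference between X and Y determines Rowan's mixing probability p:
  Colleen's payoff from X: p·(-4) + (1−p)·(-1) = -3p - 1
  Colleen's payoff from Y: p·4 + (1−p)·(-3) = 7p - 3
  -3p - 1 = 7p - 3  ⇒  -10p = -2  ⇒  p = 1/5.
For Rowan to be willing to mix, Rowan must be indifferent between X and Y, which pins down Colleen's mix.
  Rowan's payoff from X: q·0 + (1−q)·(-1) = q - 1
  Rowan's payoff from Y: q·(-2) + (1−q)·2 = -4q + 2
  q - 1 = -4q + 2  ⇒  5q = 3  ⇒  q = 3/5.

p = 1/5, q = 3/5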